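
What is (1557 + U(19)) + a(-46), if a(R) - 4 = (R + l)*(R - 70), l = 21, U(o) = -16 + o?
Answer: 4464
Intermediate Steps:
a(R) = 4 + (-70 + R)*(21 + R) (a(R) = 4 + (R + 21)*(R - 70) = 4 + (21 + R)*(-70 + R) = 4 + (-70 + R)*(21 + R))
(1557 + U(19)) + a(-46) = (1557 + (-16 + 19)) + (-1466 + (-46)² - 49*(-46)) = (1557 + 3) + (-1466 + 2116 + 2254) = 1560 + 2904 = 4464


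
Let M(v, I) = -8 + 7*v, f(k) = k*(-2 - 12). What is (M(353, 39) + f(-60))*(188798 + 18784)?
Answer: 685643346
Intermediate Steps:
f(k) = -14*k (f(k) = k*(-14) = -14*k)
(M(353, 39) + f(-60))*(188798 + 18784) = ((-8 + 7*353) - 14*(-60))*(188798 + 18784) = ((-8 + 2471) + 840)*207582 = (2463 + 840)*207582 = 3303*207582 = 685643346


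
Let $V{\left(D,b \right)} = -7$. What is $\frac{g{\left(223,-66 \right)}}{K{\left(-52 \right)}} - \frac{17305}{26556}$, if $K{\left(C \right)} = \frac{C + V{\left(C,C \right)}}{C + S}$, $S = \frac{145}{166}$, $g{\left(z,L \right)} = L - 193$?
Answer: $- \frac{29271552559}{130044732} \approx -225.09$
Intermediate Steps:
$g{\left(z,L \right)} = -193 + L$
$S = \frac{145}{166}$ ($S = 145 \cdot \frac{1}{166} = \frac{145}{166} \approx 0.87349$)
$K{\left(C \right)} = \frac{-7 + C}{\frac{145}{166} + C}$ ($K{\left(C \right)} = \frac{C - 7}{C + \frac{145}{166}} = \frac{-7 + C}{\frac{145}{166} + C}$)
$\frac{g{\left(223,-66 \right)}}{K{\left(-52 \right)}} - \frac{17305}{26556} = \frac{-193 - 66}{166 \frac{1}{145 + 166 \left(-52\right)} \left(-7 - 52\right)} - \frac{17305}{26556} = - \frac{259}{166 \frac{1}{145 - 8632} \left(-59\right)} - \frac{17305}{26556} = - \frac{259}{166 \frac{1}{-8487} \left(-59\right)} - \frac{17305}{26556} = - \frac{259}{166 \left(- \frac{1}{8487}\right) \left(-59\right)} - \frac{17305}{26556} = - \frac{259}{\frac{9794}{8487}} - \frac{17305}{26556} = \left(-259\right) \frac{8487}{9794} - \frac{17305}{26556} = - \frac{2198133}{9794} - \frac{17305}{26556} = - \frac{29271552559}{130044732}$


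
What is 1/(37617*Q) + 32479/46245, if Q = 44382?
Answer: 18074755076557/25735615253010 ≈ 0.70232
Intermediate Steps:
1/(37617*Q) + 32479/46245 = 1/(37617*44382) + 32479/46245 = (1/37617)*(1/44382) + 32479*(1/46245) = 1/1669517694 + 32479/46245 = 18074755076557/25735615253010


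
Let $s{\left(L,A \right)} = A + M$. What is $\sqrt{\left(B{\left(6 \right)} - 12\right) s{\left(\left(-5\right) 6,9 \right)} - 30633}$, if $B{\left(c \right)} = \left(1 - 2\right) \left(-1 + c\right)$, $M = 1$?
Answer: $i \sqrt{30803} \approx 175.51 i$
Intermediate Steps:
$s{\left(L,A \right)} = 1 + A$ ($s{\left(L,A \right)} = A + 1 = 1 + A$)
$B{\left(c \right)} = 1 - c$ ($B{\left(c \right)} = - (-1 + c) = 1 - c$)
$\sqrt{\left(B{\left(6 \right)} - 12\right) s{\left(\left(-5\right) 6,9 \right)} - 30633} = \sqrt{\left(\left(1 - 6\right) - 12\right) \left(1 + 9\right) - 30633} = \sqrt{\left(\left(1 - 6\right) - 12\right) 10 - 30633} = \sqrt{\left(-5 - 12\right) 10 - 30633} = \sqrt{\left(-17\right) 10 - 30633} = \sqrt{-170 - 30633} = \sqrt{-30803} = i \sqrt{30803}$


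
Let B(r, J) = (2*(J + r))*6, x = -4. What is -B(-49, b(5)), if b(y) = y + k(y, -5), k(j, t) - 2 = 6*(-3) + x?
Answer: 768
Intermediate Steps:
k(j, t) = -20 (k(j, t) = 2 + (6*(-3) - 4) = 2 + (-18 - 4) = 2 - 22 = -20)
b(y) = -20 + y (b(y) = y - 20 = -20 + y)
B(r, J) = 12*J + 12*r (B(r, J) = (2*J + 2*r)*6 = 12*J + 12*r)
-B(-49, b(5)) = -(12*(-20 + 5) + 12*(-49)) = -(12*(-15) - 588) = -(-180 - 588) = -1*(-768) = 768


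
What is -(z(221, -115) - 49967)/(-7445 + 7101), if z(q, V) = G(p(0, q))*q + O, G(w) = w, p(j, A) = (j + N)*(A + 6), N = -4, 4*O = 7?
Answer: -1002533/1376 ≈ -728.58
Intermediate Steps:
O = 7/4 (O = (¼)*7 = 7/4 ≈ 1.7500)
p(j, A) = (-4 + j)*(6 + A) (p(j, A) = (j - 4)*(A + 6) = (-4 + j)*(6 + A))
z(q, V) = 7/4 + q*(-24 - 4*q) (z(q, V) = (-24 - 4*q + 6*0 + q*0)*q + 7/4 = (-24 - 4*q + 0 + 0)*q + 7/4 = (-24 - 4*q)*q + 7/4 = q*(-24 - 4*q) + 7/4 = 7/4 + q*(-24 - 4*q))
-(z(221, -115) - 49967)/(-7445 + 7101) = -((7/4 - 4*221*(6 + 221)) - 49967)/(-7445 + 7101) = -((7/4 - 4*221*227) - 49967)/(-344) = -((7/4 - 200668) - 49967)*(-1)/344 = -(-802665/4 - 49967)*(-1)/344 = -(-1002533)*(-1)/(4*344) = -1*1002533/1376 = -1002533/1376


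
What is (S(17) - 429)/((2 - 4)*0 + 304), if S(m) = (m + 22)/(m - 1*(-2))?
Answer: -507/361 ≈ -1.4044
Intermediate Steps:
S(m) = (22 + m)/(2 + m) (S(m) = (22 + m)/(m + 2) = (22 + m)/(2 + m))
(S(17) - 429)/((2 - 4)*0 + 304) = ((22 + 17)/(2 + 17) - 429)/((2 - 4)*0 + 304) = (39/19 - 429)/(-2*0 + 304) = ((1/19)*39 - 429)/(0 + 304) = (39/19 - 429)/304 = -8112/19*1/304 = -507/361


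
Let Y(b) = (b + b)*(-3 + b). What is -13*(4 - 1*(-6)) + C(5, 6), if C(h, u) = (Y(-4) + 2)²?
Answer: 3234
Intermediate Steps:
Y(b) = 2*b*(-3 + b) (Y(b) = (2*b)*(-3 + b) = 2*b*(-3 + b))
C(h, u) = 3364 (C(h, u) = (2*(-4)*(-3 - 4) + 2)² = (2*(-4)*(-7) + 2)² = (56 + 2)² = 58² = 3364)
-13*(4 - 1*(-6)) + C(5, 6) = -13*(4 - 1*(-6)) + 3364 = -13*(4 + 6) + 3364 = -13*10 + 3364 = -130 + 3364 = 3234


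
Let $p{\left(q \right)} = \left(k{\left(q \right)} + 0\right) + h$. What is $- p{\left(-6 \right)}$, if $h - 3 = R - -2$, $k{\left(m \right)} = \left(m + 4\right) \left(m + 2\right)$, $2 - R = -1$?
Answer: $-16$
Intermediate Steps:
$R = 3$ ($R = 2 - -1 = 2 + 1 = 3$)
$k{\left(m \right)} = \left(2 + m\right) \left(4 + m\right)$ ($k{\left(m \right)} = \left(4 + m\right) \left(2 + m\right) = \left(2 + m\right) \left(4 + m\right)$)
$h = 8$ ($h = 3 + \left(3 - -2\right) = 3 + \left(3 + 2\right) = 3 + 5 = 8$)
$p{\left(q \right)} = 16 + q^{2} + 6 q$ ($p{\left(q \right)} = \left(\left(8 + q^{2} + 6 q\right) + 0\right) + 8 = \left(8 + q^{2} + 6 q\right) + 8 = 16 + q^{2} + 6 q$)
$- p{\left(-6 \right)} = - (16 + \left(-6\right)^{2} + 6 \left(-6\right)) = - (16 + 36 - 36) = \left(-1\right) 16 = -16$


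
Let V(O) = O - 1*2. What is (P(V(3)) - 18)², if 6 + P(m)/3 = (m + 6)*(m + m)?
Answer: 36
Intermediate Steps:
V(O) = -2 + O (V(O) = O - 2 = -2 + O)
P(m) = -18 + 6*m*(6 + m) (P(m) = -18 + 3*((m + 6)*(m + m)) = -18 + 3*((6 + m)*(2*m)) = -18 + 3*(2*m*(6 + m)) = -18 + 6*m*(6 + m))
(P(V(3)) - 18)² = ((-18 + 6*(-2 + 3)² + 36*(-2 + 3)) - 18)² = ((-18 + 6*1² + 36*1) - 18)² = ((-18 + 6*1 + 36) - 18)² = ((-18 + 6 + 36) - 18)² = (24 - 18)² = 6² = 36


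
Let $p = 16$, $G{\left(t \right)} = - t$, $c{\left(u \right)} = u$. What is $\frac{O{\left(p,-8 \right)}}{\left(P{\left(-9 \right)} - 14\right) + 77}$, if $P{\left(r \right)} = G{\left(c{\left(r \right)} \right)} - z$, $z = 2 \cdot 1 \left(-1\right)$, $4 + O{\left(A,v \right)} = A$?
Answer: $\frac{6}{37} \approx 0.16216$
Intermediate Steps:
$O{\left(A,v \right)} = -4 + A$
$z = -2$ ($z = 2 \left(-1\right) = -2$)
$P{\left(r \right)} = 2 - r$ ($P{\left(r \right)} = - r - -2 = - r + 2 = 2 - r$)
$\frac{O{\left(p,-8 \right)}}{\left(P{\left(-9 \right)} - 14\right) + 77} = \frac{-4 + 16}{\left(\left(2 - -9\right) - 14\right) + 77} = \frac{12}{\left(\left(2 + 9\right) - 14\right) + 77} = \frac{12}{\left(11 - 14\right) + 77} = \frac{12}{-3 + 77} = \frac{12}{74} = 12 \cdot \frac{1}{74} = \frac{6}{37}$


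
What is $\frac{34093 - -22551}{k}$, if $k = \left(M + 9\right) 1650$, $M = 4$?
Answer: $\frac{28322}{10725} \approx 2.6407$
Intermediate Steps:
$k = 21450$ ($k = \left(4 + 9\right) 1650 = 13 \cdot 1650 = 21450$)
$\frac{34093 - -22551}{k} = \frac{34093 - -22551}{21450} = \left(34093 + 22551\right) \frac{1}{21450} = 56644 \cdot \frac{1}{21450} = \frac{28322}{10725}$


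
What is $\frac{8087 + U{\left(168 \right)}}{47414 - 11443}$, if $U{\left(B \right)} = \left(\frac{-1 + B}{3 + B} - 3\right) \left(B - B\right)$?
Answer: $\frac{8087}{35971} \approx 0.22482$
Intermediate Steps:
$U{\left(B \right)} = 0$ ($U{\left(B \right)} = \left(\frac{-1 + B}{3 + B} - 3\right) 0 = \left(-3 + \frac{-1 + B}{3 + B}\right) 0 = 0$)
$\frac{8087 + U{\left(168 \right)}}{47414 - 11443} = \frac{8087 + 0}{47414 - 11443} = \frac{8087}{35971}$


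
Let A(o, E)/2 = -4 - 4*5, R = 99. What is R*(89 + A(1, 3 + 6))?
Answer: 4059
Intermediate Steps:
A(o, E) = -48 (A(o, E) = 2*(-4 - 4*5) = 2*(-4 - 20) = 2*(-24) = -48)
R*(89 + A(1, 3 + 6)) = 99*(89 - 48) = 99*41 = 4059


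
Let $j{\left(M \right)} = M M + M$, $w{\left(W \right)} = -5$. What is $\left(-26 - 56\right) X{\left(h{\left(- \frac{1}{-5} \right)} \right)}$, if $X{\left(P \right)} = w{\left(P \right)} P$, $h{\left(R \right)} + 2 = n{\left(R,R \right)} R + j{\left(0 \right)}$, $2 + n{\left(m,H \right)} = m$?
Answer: $- \frac{4838}{5} \approx -967.6$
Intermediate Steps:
$n{\left(m,H \right)} = -2 + m$
$j{\left(M \right)} = M + M^{2}$ ($j{\left(M \right)} = M^{2} + M = M + M^{2}$)
$h{\left(R \right)} = -2 + R \left(-2 + R\right)$ ($h{\left(R \right)} = -2 + \left(\left(-2 + R\right) R + 0 \left(1 + 0\right)\right) = -2 + \left(R \left(-2 + R\right) + 0 \cdot 1\right) = -2 + \left(R \left(-2 + R\right) + 0\right) = -2 + R \left(-2 + R\right)$)
$X{\left(P \right)} = - 5 P$
$\left(-26 - 56\right) X{\left(h{\left(- \frac{1}{-5} \right)} \right)} = \left(-26 - 56\right) \left(- 5 \left(-2 + - \frac{1}{-5} \left(-2 - \frac{1}{-5}\right)\right)\right) = - 82 \left(- 5 \left(-2 + \left(-1\right) \left(- \frac{1}{5}\right) \left(-2 - - \frac{1}{5}\right)\right)\right) = - 82 \left(- 5 \left(-2 + \frac{-2 + \frac{1}{5}}{5}\right)\right) = - 82 \left(- 5 \left(-2 + \frac{1}{5} \left(- \frac{9}{5}\right)\right)\right) = - 82 \left(- 5 \left(-2 - \frac{9}{25}\right)\right) = - 82 \left(\left(-5\right) \left(- \frac{59}{25}\right)\right) = \left(-82\right) \frac{59}{5} = - \frac{4838}{5}$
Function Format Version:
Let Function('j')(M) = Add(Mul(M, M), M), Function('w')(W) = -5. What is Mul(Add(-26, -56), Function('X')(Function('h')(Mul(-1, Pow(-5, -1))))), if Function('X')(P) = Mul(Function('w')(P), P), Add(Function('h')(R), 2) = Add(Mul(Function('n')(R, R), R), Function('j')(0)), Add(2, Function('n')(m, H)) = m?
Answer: Rational(-4838, 5) ≈ -967.60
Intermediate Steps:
Function('n')(m, H) = Add(-2, m)
Function('j')(M) = Add(M, Pow(M, 2)) (Function('j')(M) = Add(Pow(M, 2), M) = Add(M, Pow(M, 2)))
Function('h')(R) = Add(-2, Mul(R, Add(-2, R))) (Function('h')(R) = Add(-2, Add(Mul(Add(-2, R), R), Mul(0, Add(1, 0)))) = Add(-2, Add(Mul(R, Add(-2, R)), Mul(0, 1))) = Add(-2, Add(Mul(R, Add(-2, R)), 0)) = Add(-2, Mul(R, Add(-2, R))))
Function('X')(P) = Mul(-5, P)
Mul(Add(-26, -56), Function('X')(Function('h')(Mul(-1, Pow(-5, -1))))) = Mul(Add(-26, -56), Mul(-5, Add(-2, Mul(Mul(-1, Pow(-5, -1)), Add(-2, Mul(-1, Pow(-5, -1))))))) = Mul(-82, Mul(-5, Add(-2, Mul(Mul(-1, Rational(-1, 5)), Add(-2, Mul(-1, Rational(-1, 5))))))) = Mul(-82, Mul(-5, Add(-2, Mul(Rational(1, 5), Add(-2, Rational(1, 5)))))) = Mul(-82, Mul(-5, Add(-2, Mul(Rational(1, 5), Rational(-9, 5))))) = Mul(-82, Mul(-5, Add(-2, Rational(-9, 25)))) = Mul(-82, Mul(-5, Rational(-59, 25))) = Mul(-82, Rational(59, 5)) = Rational(-4838, 5)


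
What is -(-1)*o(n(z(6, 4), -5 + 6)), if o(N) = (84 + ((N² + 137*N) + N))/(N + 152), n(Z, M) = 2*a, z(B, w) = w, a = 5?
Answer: 782/81 ≈ 9.6543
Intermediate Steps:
n(Z, M) = 10 (n(Z, M) = 2*5 = 10)
o(N) = (84 + N² + 138*N)/(152 + N) (o(N) = (84 + (N² + 138*N))/(152 + N) = (84 + N² + 138*N)/(152 + N))
-(-1)*o(n(z(6, 4), -5 + 6)) = -(-1)*(84 + 10² + 138*10)/(152 + 10) = -(-1)*(84 + 100 + 1380)/162 = -(-1)*(1/162)*1564 = -(-1)*782/81 = -1*(-782/81) = 782/81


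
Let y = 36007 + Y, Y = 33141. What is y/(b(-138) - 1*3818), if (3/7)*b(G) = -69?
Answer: -69148/3979 ≈ -17.378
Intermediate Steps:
b(G) = -161 (b(G) = (7/3)*(-69) = -161)
y = 69148 (y = 36007 + 33141 = 69148)
y/(b(-138) - 1*3818) = 69148/(-161 - 1*3818) = 69148/(-161 - 3818) = 69148/(-3979) = 69148*(-1/3979) = -69148/3979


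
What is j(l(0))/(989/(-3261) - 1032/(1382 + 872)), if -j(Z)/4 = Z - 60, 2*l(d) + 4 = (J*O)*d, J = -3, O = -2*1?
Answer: -911436456/2797279 ≈ -325.83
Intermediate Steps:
O = -2
l(d) = -2 + 3*d (l(d) = -2 + ((-3*(-2))*d)/2 = -2 + (6*d)/2 = -2 + 3*d)
j(Z) = 240 - 4*Z (j(Z) = -4*(Z - 60) = -4*(-60 + Z) = 240 - 4*Z)
j(l(0))/(989/(-3261) - 1032/(1382 + 872)) = (240 - 4*(-2 + 3*0))/(989/(-3261) - 1032/(1382 + 872)) = (240 - 4*(-2 + 0))/(989*(-1/3261) - 1032/2254) = (240 - 4*(-2))/(-989/3261 - 1032*1/2254) = (240 + 8)/(-989/3261 - 516/1127) = 248/(-2797279/3675147) = 248*(-3675147/2797279) = -911436456/2797279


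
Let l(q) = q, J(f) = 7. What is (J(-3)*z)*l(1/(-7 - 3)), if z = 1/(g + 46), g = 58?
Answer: -7/1040 ≈ -0.0067308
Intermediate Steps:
z = 1/104 (z = 1/(58 + 46) = 1/104 ≈ 0.0096154)
(J(-3)*z)*l(1/(-7 - 3)) = (7*(1/104))/(-7 - 3) = (7/104)/(-10) = (7/104)*(-⅒) = -7/1040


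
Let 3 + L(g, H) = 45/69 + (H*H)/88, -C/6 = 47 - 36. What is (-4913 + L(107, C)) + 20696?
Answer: 728187/46 ≈ 15830.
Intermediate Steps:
C = -66 (C = -6*(47 - 36) = -6*11 = -66)
L(g, H) = -54/23 + H²/88 (L(g, H) = -3 + (45/69 + (H*H)/88) = -3 + (45*(1/69) + H²*(1/88)) = -3 + (15/23 + H²/88) = -54/23 + H²/88)
(-4913 + L(107, C)) + 20696 = (-4913 + (-54/23 + (1/88)*(-66)²)) + 20696 = (-4913 + (-54/23 + (1/88)*4356)) + 20696 = (-4913 + (-54/23 + 99/2)) + 20696 = (-4913 + 2169/46) + 20696 = -223829/46 + 20696 = 728187/46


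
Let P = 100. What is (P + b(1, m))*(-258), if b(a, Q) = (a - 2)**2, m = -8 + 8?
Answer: -26058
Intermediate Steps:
m = 0
b(a, Q) = (-2 + a)**2
(P + b(1, m))*(-258) = (100 + (-2 + 1)**2)*(-258) = (100 + (-1)**2)*(-258) = (100 + 1)*(-258) = 101*(-258) = -26058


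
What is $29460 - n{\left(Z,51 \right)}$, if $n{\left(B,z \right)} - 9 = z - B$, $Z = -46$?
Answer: $29354$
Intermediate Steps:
$n{\left(B,z \right)} = 9 + z - B$ ($n{\left(B,z \right)} = 9 - \left(B - z\right) = 9 + z - B$)
$29460 - n{\left(Z,51 \right)} = 29460 - \left(9 + 51 - -46\right) = 29460 - \left(9 + 51 + 46\right) = 29460 - 106 = 29354$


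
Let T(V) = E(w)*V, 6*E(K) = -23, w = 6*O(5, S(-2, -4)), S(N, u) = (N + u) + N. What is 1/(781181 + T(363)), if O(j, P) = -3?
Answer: 2/1559579 ≈ 1.2824e-6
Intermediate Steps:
S(N, u) = u + 2*N
w = -18 (w = 6*(-3) = -18)
E(K) = -23/6 (E(K) = (1/6)*(-23) = -23/6)
T(V) = -23*V/6
1/(781181 + T(363)) = 1/(781181 - 23/6*363) = 1/(781181 - 2783/2) = 1/(1559579/2) = 2/1559579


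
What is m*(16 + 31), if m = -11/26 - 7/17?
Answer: -17343/442 ≈ -39.238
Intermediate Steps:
m = -369/442 (m = -11*1/26 - 7*1/17 = -11/26 - 7/17 = -369/442 ≈ -0.83484)
m*(16 + 31) = -369*(16 + 31)/442 = -369/442*47 = -17343/442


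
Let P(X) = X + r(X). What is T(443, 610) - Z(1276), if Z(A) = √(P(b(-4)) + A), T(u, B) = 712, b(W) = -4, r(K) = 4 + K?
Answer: 712 - 2*√318 ≈ 676.33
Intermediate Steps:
P(X) = 4 + 2*X (P(X) = X + (4 + X) = 4 + 2*X)
Z(A) = √(-4 + A) (Z(A) = √((4 + 2*(-4)) + A) = √((4 - 8) + A) = √(-4 + A))
T(443, 610) - Z(1276) = 712 - √(-4 + 1276) = 712 - √1272 = 712 - 2*√318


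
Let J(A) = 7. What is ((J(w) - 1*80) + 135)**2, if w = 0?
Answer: 3844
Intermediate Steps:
((J(w) - 1*80) + 135)**2 = ((7 - 1*80) + 135)**2 = ((7 - 80) + 135)**2 = (-73 + 135)**2 = 62**2 = 3844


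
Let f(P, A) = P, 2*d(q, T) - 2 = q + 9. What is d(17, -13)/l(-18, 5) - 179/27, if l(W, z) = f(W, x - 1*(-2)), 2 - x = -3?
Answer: -200/27 ≈ -7.4074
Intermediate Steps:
x = 5 (x = 2 - 1*(-3) = 2 + 3 = 5)
d(q, T) = 11/2 + q/2 (d(q, T) = 1 + (q + 9)/2 = 1 + (9 + q)/2 = 1 + (9/2 + q/2) = 11/2 + q/2)
l(W, z) = W
d(17, -13)/l(-18, 5) - 179/27 = (11/2 + (½)*17)/(-18) - 179/27 = (11/2 + 17/2)*(-1/18) - 179*1/27 = 14*(-1/18) - 179/27 = -7/9 - 179/27 = -200/27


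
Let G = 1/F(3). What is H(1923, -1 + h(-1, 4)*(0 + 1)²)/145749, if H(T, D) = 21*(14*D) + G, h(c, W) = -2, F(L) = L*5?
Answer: -13229/2186235 ≈ -0.0060510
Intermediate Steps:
F(L) = 5*L
G = 1/15 (G = 1/(5*3) = 1/15 ≈ 0.066667)
H(T, D) = 1/15 + 294*D (H(T, D) = 21*(14*D) + 1/15 = 294*D + 1/15 = 1/15 + 294*D)
H(1923, -1 + h(-1, 4)*(0 + 1)²)/145749 = (1/15 + 294*(-1 - 2*(0 + 1)²))/145749 = (1/15 + 294*(-1 - 2*1²))*(1/145749) = (1/15 + 294*(-1 - 2*1))*(1/145749) = (1/15 + 294*(-1 - 2))*(1/145749) = (1/15 + 294*(-3))*(1/145749) = (1/15 - 882)*(1/145749) = -13229/15*1/145749 = -13229/2186235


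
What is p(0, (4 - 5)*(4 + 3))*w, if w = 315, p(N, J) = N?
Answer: 0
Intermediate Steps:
p(0, (4 - 5)*(4 + 3))*w = 0*315 = 0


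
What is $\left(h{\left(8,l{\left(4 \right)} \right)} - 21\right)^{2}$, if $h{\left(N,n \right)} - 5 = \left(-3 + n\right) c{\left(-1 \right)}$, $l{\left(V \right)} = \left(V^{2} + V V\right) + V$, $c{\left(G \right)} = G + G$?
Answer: $6724$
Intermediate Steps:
$c{\left(G \right)} = 2 G$
$l{\left(V \right)} = V + 2 V^{2}$ ($l{\left(V \right)} = \left(V^{2} + V^{2}\right) + V = 2 V^{2} + V = V + 2 V^{2}$)
$h{\left(N,n \right)} = 11 - 2 n$ ($h{\left(N,n \right)} = 5 + \left(-3 + n\right) 2 \left(-1\right) = 5 + \left(-3 + n\right) \left(-2\right) = 5 - \left(-6 + 2 n\right) = 11 - 2 n$)
$\left(h{\left(8,l{\left(4 \right)} \right)} - 21\right)^{2} = \left(\left(11 - 2 \cdot 4 \left(1 + 2 \cdot 4\right)\right) - 21\right)^{2} = \left(\left(11 - 2 \cdot 4 \left(1 + 8\right)\right) - 21\right)^{2} = \left(\left(11 - 2 \cdot 4 \cdot 9\right) - 21\right)^{2} = \left(\left(11 - 72\right) - 21\right)^{2} = \left(-61 - 21\right)^{2} = \left(-82\right)^{2} = 6724$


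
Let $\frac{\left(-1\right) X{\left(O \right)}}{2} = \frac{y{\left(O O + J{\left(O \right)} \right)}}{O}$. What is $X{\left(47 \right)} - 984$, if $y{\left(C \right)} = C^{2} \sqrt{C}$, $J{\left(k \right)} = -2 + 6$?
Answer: $-984 - \frac{9794738 \sqrt{2213}}{47} \approx -9.8046 \cdot 10^{6}$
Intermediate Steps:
$J{\left(k \right)} = 4$
$y{\left(C \right)} = C^{\frac{5}{2}}$
$X{\left(O \right)} = - \frac{2 \left(4 + O^{2}\right)^{\frac{5}{2}}}{O}$ ($X{\left(O \right)} = - 2 \frac{\left(O O + 4\right)^{\frac{5}{2}}}{O} = - 2 \frac{\left(O^{2} + 4\right)^{\frac{5}{2}}}{O} = - 2 \frac{\left(4 + O^{2}\right)^{\frac{5}{2}}}{O} = - \frac{2 \left(4 + O^{2}\right)^{\frac{5}{2}}}{O}$)
$X{\left(47 \right)} - 984 = - \frac{2 \left(4 + 47^{2}\right)^{\frac{5}{2}}}{47} - 984 = \left(-2\right) \frac{1}{47} \left(4 + 2209\right)^{\frac{5}{2}} - 984 = \left(-2\right) \frac{1}{47} \cdot 2213^{\frac{5}{2}} - 984 = \left(-2\right) \frac{1}{47} \cdot 4897369 \sqrt{2213} - 984 = - \frac{9794738 \sqrt{2213}}{47} - 984 = -984 - \frac{9794738 \sqrt{2213}}{47}$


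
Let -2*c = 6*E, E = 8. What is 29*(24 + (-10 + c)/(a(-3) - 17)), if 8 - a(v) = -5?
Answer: 1885/2 ≈ 942.50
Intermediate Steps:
a(v) = 13 (a(v) = 8 - 1*(-5) = 8 + 5 = 13)
c = -24 (c = -3*8 = -½*48 = -24)
29*(24 + (-10 + c)/(a(-3) - 17)) = 29*(24 + (-10 - 24)/(13 - 17)) = 29*(24 - 34/(-4)) = 29*(24 - 34*(-¼)) = 29*(24 + 17/2) = 29*(65/2) = 1885/2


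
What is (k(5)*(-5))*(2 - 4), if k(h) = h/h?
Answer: 10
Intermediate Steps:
k(h) = 1
(k(5)*(-5))*(2 - 4) = (1*(-5))*(2 - 4) = -5*(-2) = 10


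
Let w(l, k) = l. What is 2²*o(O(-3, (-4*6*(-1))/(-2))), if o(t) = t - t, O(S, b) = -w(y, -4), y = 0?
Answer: 0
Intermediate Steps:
O(S, b) = 0 (O(S, b) = -1*0 = 0)
o(t) = 0
2²*o(O(-3, (-4*6*(-1))/(-2))) = 2²*0 = 4*0 = 0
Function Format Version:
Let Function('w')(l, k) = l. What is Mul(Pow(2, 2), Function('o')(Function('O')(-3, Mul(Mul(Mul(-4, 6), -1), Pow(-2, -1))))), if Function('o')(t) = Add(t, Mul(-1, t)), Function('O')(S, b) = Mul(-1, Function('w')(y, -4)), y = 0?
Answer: 0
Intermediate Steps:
Function('O')(S, b) = 0 (Function('O')(S, b) = Mul(-1, 0) = 0)
Function('o')(t) = 0
Mul(Pow(2, 2), Function('o')(Function('O')(-3, Mul(Mul(Mul(-4, 6), -1), Pow(-2, -1))))) = Mul(Pow(2, 2), 0) = Mul(4, 0) = 0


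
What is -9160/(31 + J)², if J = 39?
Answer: -458/245 ≈ -1.8694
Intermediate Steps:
-9160/(31 + J)² = -9160/(31 + 39)² = -9160/(70²) = -9160/4900 = -9160*1/4900 = -458/245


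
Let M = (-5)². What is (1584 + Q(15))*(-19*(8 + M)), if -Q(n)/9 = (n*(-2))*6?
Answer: -2008908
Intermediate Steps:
Q(n) = 108*n (Q(n) = -9*n*(-2)*6 = -9*(-2*n)*6 = -(-108)*n = 108*n)
M = 25
(1584 + Q(15))*(-19*(8 + M)) = (1584 + 108*15)*(-19*(8 + 25)) = (1584 + 1620)*(-19*33) = 3204*(-627) = -2008908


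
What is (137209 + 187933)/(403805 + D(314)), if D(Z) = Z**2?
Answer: 19126/29553 ≈ 0.64718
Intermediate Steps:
(137209 + 187933)/(403805 + D(314)) = (137209 + 187933)/(403805 + 314**2) = 325142/(403805 + 98596) = 325142/502401 = 325142*(1/502401) = 19126/29553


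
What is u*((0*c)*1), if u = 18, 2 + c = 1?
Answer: 0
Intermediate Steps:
c = -1 (c = -2 + 1 = -1)
u*((0*c)*1) = 18*((0*(-1))*1) = 18*(0*1) = 18*0 = 0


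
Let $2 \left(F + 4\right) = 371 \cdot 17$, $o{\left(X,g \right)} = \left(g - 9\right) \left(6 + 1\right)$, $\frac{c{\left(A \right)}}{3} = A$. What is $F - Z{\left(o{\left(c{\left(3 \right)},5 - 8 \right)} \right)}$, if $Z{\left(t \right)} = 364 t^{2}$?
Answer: $- \frac{5130469}{2} \approx -2.5652 \cdot 10^{6}$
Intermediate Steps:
$c{\left(A \right)} = 3 A$
$o{\left(X,g \right)} = -63 + 7 g$ ($o{\left(X,g \right)} = \left(-9 + g\right) 7 = -63 + 7 g$)
$F = \frac{6299}{2}$ ($F = -4 + \frac{371 \cdot 17}{2} = -4 + \frac{1}{2} \cdot 6307 = -4 + \frac{6307}{2} = \frac{6299}{2} \approx 3149.5$)
$F - Z{\left(o{\left(c{\left(3 \right)},5 - 8 \right)} \right)} = \frac{6299}{2} - 364 \left(-63 + 7 \left(5 - 8\right)\right)^{2} = \frac{6299}{2} - 364 \left(-63 + 7 \left(-3\right)\right)^{2} = \frac{6299}{2} - 364 \left(-63 - 21\right)^{2} = \frac{6299}{2} - 364 \left(-84\right)^{2} = \frac{6299}{2} - 364 \cdot 7056 = \frac{6299}{2} - 2568384 = - \frac{5130469}{2}$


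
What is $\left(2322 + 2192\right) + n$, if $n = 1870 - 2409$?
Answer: $3975$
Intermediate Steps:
$n = -539$ ($n = 1870 - 2409 = -539$)
$\left(2322 + 2192\right) + n = \left(2322 + 2192\right) - 539 = 4514 - 539 = 3975$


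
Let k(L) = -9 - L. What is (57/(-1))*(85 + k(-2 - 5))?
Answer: -4731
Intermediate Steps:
(57/(-1))*(85 + k(-2 - 5)) = (57/(-1))*(85 + (-9 - (-2 - 5))) = (57*(-1))*(85 + (-9 - 1*(-7))) = -57*(85 + (-9 + 7)) = -57*(85 - 2) = -57*83 = -4731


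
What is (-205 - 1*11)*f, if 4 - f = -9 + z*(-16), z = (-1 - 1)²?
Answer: -16632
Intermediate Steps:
z = 4 (z = (-2)² = 4)
f = 77 (f = 4 - (-9 + 4*(-16)) = 4 - (-9 - 64) = 4 - 1*(-73) = 4 + 73 = 77)
(-205 - 1*11)*f = (-205 - 1*11)*77 = (-205 - 11)*77 = -216*77 = -16632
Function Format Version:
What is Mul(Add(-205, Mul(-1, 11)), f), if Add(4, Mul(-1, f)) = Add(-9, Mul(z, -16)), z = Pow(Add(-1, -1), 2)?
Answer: -16632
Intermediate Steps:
z = 4 (z = Pow(-2, 2) = 4)
f = 77 (f = Add(4, Mul(-1, Add(-9, Mul(4, -16)))) = Add(4, Mul(-1, Add(-9, -64))) = Add(4, Mul(-1, -73)) = Add(4, 73) = 77)
Mul(Add(-205, Mul(-1, 11)), f) = Mul(Add(-205, Mul(-1, 11)), 77) = Mul(Add(-205, -11), 77) = Mul(-216, 77) = -16632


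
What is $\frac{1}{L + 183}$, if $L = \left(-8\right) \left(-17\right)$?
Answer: $\frac{1}{319} \approx 0.0031348$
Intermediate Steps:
$L = 136$
$\frac{1}{L + 183} = \frac{1}{136 + 183} = \frac{1}{319}$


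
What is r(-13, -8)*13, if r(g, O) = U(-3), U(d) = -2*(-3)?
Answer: 78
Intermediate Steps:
U(d) = 6
r(g, O) = 6
r(-13, -8)*13 = 6*13 = 78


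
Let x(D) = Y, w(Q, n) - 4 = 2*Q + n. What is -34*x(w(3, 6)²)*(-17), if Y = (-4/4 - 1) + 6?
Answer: 2312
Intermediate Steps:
w(Q, n) = 4 + n + 2*Q (w(Q, n) = 4 + (2*Q + n) = 4 + (n + 2*Q) = 4 + n + 2*Q)
Y = 4 (Y = (-4*¼ - 1) + 6 = (-1 - 1) + 6 = -2 + 6 = 4)
x(D) = 4
-34*x(w(3, 6)²)*(-17) = -34*4*(-17) = -136*(-17) = 2312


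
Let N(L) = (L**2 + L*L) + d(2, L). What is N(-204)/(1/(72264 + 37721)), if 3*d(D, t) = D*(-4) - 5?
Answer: 27461384755/3 ≈ 9.1538e+9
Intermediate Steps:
d(D, t) = -5/3 - 4*D/3 (d(D, t) = (D*(-4) - 5)/3 = (-4*D - 5)/3 = (-5 - 4*D)/3 = -5/3 - 4*D/3)
N(L) = -13/3 + 2*L**2 (N(L) = (L**2 + L*L) + (-5/3 - 4/3*2) = (L**2 + L**2) + (-5/3 - 8/3) = 2*L**2 - 13/3 = -13/3 + 2*L**2)
N(-204)/(1/(72264 + 37721)) = (-13/3 + 2*(-204)**2)/(1/(72264 + 37721)) = (-13/3 + 2*41616)/(1/109985) = (-13/3 + 83232)/(1/109985) = (249683/3)*109985 = 27461384755/3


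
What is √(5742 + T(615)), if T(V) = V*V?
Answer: 3*√42663 ≈ 619.65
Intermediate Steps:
T(V) = V²
√(5742 + T(615)) = √(5742 + 615²) = √(5742 + 378225) = √383967 = 3*√42663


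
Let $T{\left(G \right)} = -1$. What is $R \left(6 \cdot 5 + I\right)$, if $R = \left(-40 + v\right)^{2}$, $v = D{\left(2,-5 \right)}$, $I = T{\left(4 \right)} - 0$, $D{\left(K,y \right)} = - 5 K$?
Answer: $72500$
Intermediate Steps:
$I = -1$ ($I = -1 - 0 = -1 + 0 = -1$)
$v = -10$ ($v = \left(-5\right) 2 = -10$)
$R = 2500$ ($R = \left(-40 - 10\right)^{2} = \left(-50\right)^{2} = 2500$)
$R \left(6 \cdot 5 + I\right) = 2500 \left(6 \cdot 5 - 1\right) = 2500 \left(30 - 1\right) = 2500 \cdot 29 = 72500$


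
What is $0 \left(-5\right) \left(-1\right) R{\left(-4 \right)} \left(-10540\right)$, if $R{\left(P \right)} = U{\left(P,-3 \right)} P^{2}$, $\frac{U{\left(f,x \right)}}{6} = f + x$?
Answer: $0$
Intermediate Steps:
$U{\left(f,x \right)} = 6 f + 6 x$ ($U{\left(f,x \right)} = 6 \left(f + x\right) = 6 f + 6 x$)
$R{\left(P \right)} = P^{2} \left(-18 + 6 P\right)$ ($R{\left(P \right)} = \left(6 P + 6 \left(-3\right)\right) P^{2} = \left(6 P - 18\right) P^{2} = \left(-18 + 6 P\right) P^{2} = P^{2} \left(-18 + 6 P\right)$)
$0 \left(-5\right) \left(-1\right) R{\left(-4 \right)} \left(-10540\right) = 0 \left(-5\right) \left(-1\right) 6 \left(-4\right)^{2} \left(-3 - 4\right) \left(-10540\right) = 0 \left(-1\right) 6 \cdot 16 \left(-7\right) \left(-10540\right) = 0 \left(-672\right) \left(-10540\right) = 0 \left(-10540\right) = 0$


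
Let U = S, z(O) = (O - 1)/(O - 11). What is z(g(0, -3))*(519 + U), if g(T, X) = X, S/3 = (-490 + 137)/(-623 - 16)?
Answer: 221800/1491 ≈ 148.76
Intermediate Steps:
S = 353/213 (S = 3*((-490 + 137)/(-623 - 16)) = 3*(-353/(-639)) = 3*(-353*(-1/639)) = 3*(353/639) = 353/213 ≈ 1.6573)
z(O) = (-1 + O)/(-11 + O)
U = 353/213 ≈ 1.6573
z(g(0, -3))*(519 + U) = ((-1 - 3)/(-11 - 3))*(519 + 353/213) = (-4/(-14))*(110900/213) = -1/14*(-4)*(110900/213) = (2/7)*(110900/213) = 221800/1491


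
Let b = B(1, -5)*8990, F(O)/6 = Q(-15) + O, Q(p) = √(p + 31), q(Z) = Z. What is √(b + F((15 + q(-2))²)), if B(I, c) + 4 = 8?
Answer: √36998 ≈ 192.35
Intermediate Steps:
B(I, c) = 4 (B(I, c) = -4 + 8 = 4)
Q(p) = √(31 + p)
F(O) = 24 + 6*O (F(O) = 6*(√(31 - 15) + O) = 6*(√16 + O) = 6*(4 + O) = 24 + 6*O)
b = 35960 (b = 4*8990 = 35960)
√(b + F((15 + q(-2))²)) = √(35960 + (24 + 6*(15 - 2)²)) = √(35960 + (24 + 6*13²)) = √(35960 + (24 + 6*169)) = √(35960 + (24 + 1014)) = √(35960 + 1038) = √36998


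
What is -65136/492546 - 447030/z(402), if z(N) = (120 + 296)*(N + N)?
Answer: -6721346819/4576080704 ≈ -1.4688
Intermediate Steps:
z(N) = 832*N (z(N) = 416*(2*N) = 832*N)
-65136/492546 - 447030/z(402) = -65136/492546 - 447030/(832*402) = -65136*1/492546 - 447030/334464 = -10856/82091 - 447030*1/334464 = -10856/82091 - 74505/55744 = -6721346819/4576080704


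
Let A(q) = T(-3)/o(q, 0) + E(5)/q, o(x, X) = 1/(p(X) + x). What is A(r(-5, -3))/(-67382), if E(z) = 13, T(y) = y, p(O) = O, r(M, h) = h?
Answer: -1/14439 ≈ -6.9257e-5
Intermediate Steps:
o(x, X) = 1/(X + x)
A(q) = -3*q + 13/q
A(r(-5, -3))/(-67382) = (-3*(-3) + 13/(-3))/(-67382) = (9 + 13*(-⅓))*(-1/67382) = (9 - 13/3)*(-1/67382) = (14/3)*(-1/67382) = -1/14439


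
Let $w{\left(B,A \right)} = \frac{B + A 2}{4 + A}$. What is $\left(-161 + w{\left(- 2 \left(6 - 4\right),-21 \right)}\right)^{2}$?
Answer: $\frac{7241481}{289} \approx 25057.0$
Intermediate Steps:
$w{\left(B,A \right)} = \frac{B + 2 A}{4 + A}$
$\left(-161 + w{\left(- 2 \left(6 - 4\right),-21 \right)}\right)^{2} = \left(-161 + \frac{- 2 \left(6 - 4\right) + 2 \left(-21\right)}{4 - 21}\right)^{2} = \left(-161 + \frac{\left(-2\right) 2 - 42}{-17}\right)^{2} = \left(-161 - \frac{-4 - 42}{17}\right)^{2} = \left(-161 - - \frac{46}{17}\right)^{2} = \left(-161 + \frac{46}{17}\right)^{2} = \left(- \frac{2691}{17}\right)^{2} = \frac{7241481}{289}$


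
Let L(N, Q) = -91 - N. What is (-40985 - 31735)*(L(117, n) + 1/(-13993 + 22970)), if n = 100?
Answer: 135783874800/8977 ≈ 1.5126e+7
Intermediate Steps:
(-40985 - 31735)*(L(117, n) + 1/(-13993 + 22970)) = (-40985 - 31735)*((-91 - 1*117) + 1/(-13993 + 22970)) = -72720*((-91 - 117) + 1/8977) = -72720*(-208 + 1/8977) = -72720*(-1867215/8977) = 135783874800/8977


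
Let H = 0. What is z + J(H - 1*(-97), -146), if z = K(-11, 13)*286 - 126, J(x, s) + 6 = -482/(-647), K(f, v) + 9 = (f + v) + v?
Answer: 1025330/647 ≈ 1584.7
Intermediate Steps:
K(f, v) = -9 + f + 2*v (K(f, v) = -9 + ((f + v) + v) = -9 + (f + 2*v) = -9 + f + 2*v)
J(x, s) = -3400/647 (J(x, s) = -6 - 482/(-647) = -6 - 482*(-1/647) = -6 + 482/647 = -3400/647)
z = 1590 (z = (-9 - 11 + 2*13)*286 - 126 = (-9 - 11 + 26)*286 - 126 = 6*286 - 126 = 1716 - 126 = 1590)
z + J(H - 1*(-97), -146) = 1590 - 3400/647 = 1025330/647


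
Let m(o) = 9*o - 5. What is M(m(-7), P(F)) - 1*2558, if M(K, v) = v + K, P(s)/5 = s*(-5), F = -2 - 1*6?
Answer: -2426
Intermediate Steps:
F = -8 (F = -2 - 6 = -8)
P(s) = -25*s (P(s) = 5*(s*(-5)) = 5*(-5*s) = -25*s)
m(o) = -5 + 9*o
M(K, v) = K + v
M(m(-7), P(F)) - 1*2558 = ((-5 + 9*(-7)) - 25*(-8)) - 1*2558 = ((-5 - 63) + 200) - 2558 = (-68 + 200) - 2558 = 132 - 2558 = -2426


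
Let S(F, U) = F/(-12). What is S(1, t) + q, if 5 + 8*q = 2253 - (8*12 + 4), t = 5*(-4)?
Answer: 3221/12 ≈ 268.42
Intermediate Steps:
t = -20
q = 537/2 (q = -5/8 + (2253 - (8*12 + 4))/8 = -5/8 + (2253 - (96 + 4))/8 = -5/8 + (2253 - 1*100)/8 = -5/8 + (2253 - 100)/8 = -5/8 + (⅛)*2153 = -5/8 + 2153/8 = 537/2 ≈ 268.50)
S(F, U) = -F/12 (S(F, U) = F*(-1/12) = -F/12)
S(1, t) + q = -1/12*1 + 537/2 = -1/12 + 537/2 = 3221/12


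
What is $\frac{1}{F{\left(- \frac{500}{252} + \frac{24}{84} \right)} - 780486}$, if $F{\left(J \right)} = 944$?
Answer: $- \frac{1}{779542} \approx -1.2828 \cdot 10^{-6}$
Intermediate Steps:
$\frac{1}{F{\left(- \frac{500}{252} + \frac{24}{84} \right)} - 780486} = \frac{1}{944 - 780486} = \frac{1}{-779542} = - \frac{1}{779542}$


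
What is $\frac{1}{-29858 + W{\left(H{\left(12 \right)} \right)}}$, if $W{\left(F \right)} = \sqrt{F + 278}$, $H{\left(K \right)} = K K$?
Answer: $- \frac{14929}{445749871} - \frac{\sqrt{422}}{891499742} \approx -3.3515 \cdot 10^{-5}$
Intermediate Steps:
$H{\left(K \right)} = K^{2}$
$W{\left(F \right)} = \sqrt{278 + F}$
$\frac{1}{-29858 + W{\left(H{\left(12 \right)} \right)}} = \frac{1}{-29858 + \sqrt{278 + 12^{2}}} = \frac{1}{-29858 + \sqrt{278 + 144}} = \frac{1}{-29858 + \sqrt{422}}$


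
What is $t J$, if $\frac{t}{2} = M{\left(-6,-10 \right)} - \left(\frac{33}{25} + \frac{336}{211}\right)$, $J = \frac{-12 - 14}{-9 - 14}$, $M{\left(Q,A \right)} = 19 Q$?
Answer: $- \frac{32069076}{121325} \approx -264.32$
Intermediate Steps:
$J = \frac{26}{23}$ ($J = - \frac{26}{-9 - 14} = - \frac{26}{-23} = \left(-26\right) \left(- \frac{1}{23}\right) = \frac{26}{23} \approx 1.1304$)
$t = - \frac{1233426}{5275}$ ($t = 2 \left(19 \left(-6\right) - \left(\frac{33}{25} + \frac{336}{211}\right)\right) = 2 \left(-114 - \frac{15363}{5275}\right) = 2 \left(- \frac{616713}{5275}\right) = - \frac{1233426}{5275} \approx -233.82$)
$t J = \left(- \frac{1233426}{5275}\right) \frac{26}{23} = - \frac{32069076}{121325}$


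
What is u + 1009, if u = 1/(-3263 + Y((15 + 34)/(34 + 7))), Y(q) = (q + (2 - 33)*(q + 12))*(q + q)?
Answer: 7187972050/7123859 ≈ 1009.0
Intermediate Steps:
Y(q) = 2*q*(-372 - 30*q) (Y(q) = (q - 31*(12 + q))*(2*q) = (q + (-372 - 31*q))*(2*q) = (-372 - 30*q)*(2*q) = 2*q*(-372 - 30*q))
u = -1681/7123859 (u = 1/(-3263 - 12*(15 + 34)/(34 + 7)*(62 + 5*((15 + 34)/(34 + 7)))) = 1/(-3263 - 12*49/41*(62 + 5*(49/41))) = 1/(-3263 - 12*49/41*(62 + 245/41)) = 1/(-3263 - 12*49/41*2787/41) = 1/(-3263 - 1638756/1681) = 1/(-7123859/1681) = -1681/7123859 ≈ -0.00023597)
u + 1009 = -1681/7123859 + 1009 = 7187972050/7123859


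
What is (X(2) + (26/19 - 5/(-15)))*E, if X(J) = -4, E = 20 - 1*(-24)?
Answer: -5764/57 ≈ -101.12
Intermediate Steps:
E = 44 (E = 20 + 24 = 44)
(X(2) + (26/19 - 5/(-15)))*E = (-4 + (26/19 - 5/(-15)))*44 = (-4 + (26*(1/19) - 5*(-1/15)))*44 = (-4 + (26/19 + ⅓))*44 = (-4 + 97/57)*44 = -131/57*44 = -5764/57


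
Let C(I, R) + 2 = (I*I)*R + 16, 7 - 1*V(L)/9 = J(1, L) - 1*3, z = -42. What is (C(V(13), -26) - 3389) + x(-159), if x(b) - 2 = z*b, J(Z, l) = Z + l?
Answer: -30391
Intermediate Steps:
V(L) = 81 - 9*L (V(L) = 63 - 9*((1 + L) - 1*3) = 63 - 9*((1 + L) - 3) = 63 - 9*(-2 + L) = 63 + (18 - 9*L) = 81 - 9*L)
x(b) = 2 - 42*b
C(I, R) = 14 + R*I² (C(I, R) = -2 + ((I*I)*R + 16) = -2 + (I²*R + 16) = -2 + (R*I² + 16) = -2 + (16 + R*I²) = 14 + R*I²)
(C(V(13), -26) - 3389) + x(-159) = ((14 - 26*(81 - 9*13)²) - 3389) + (2 - 42*(-159)) = ((14 - 26*(81 - 117)²) - 3389) + (2 + 6678) = ((14 - 26*(-36)²) - 3389) + 6680 = ((14 - 26*1296) - 3389) + 6680 = ((14 - 33696) - 3389) + 6680 = (-33682 - 3389) + 6680 = -37071 + 6680 = -30391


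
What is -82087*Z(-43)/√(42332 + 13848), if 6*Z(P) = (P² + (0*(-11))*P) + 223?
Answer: -42521066*√5/795 ≈ -1.1960e+5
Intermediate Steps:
Z(P) = 223/6 + P²/6 (Z(P) = ((P² + (0*(-11))*P) + 223)/6 = ((P² + 0*P) + 223)/6 = ((P² + 0) + 223)/6 = (P² + 223)/6 = (223 + P²)/6 = 223/6 + P²/6)
-82087*Z(-43)/√(42332 + 13848) = -82087*(223/6 + (⅙)*(-43)²)/√(42332 + 13848) = -82087*√5*(223/6 + (⅙)*1849)/530 = -82087*√5*(223/6 + 1849/6)/530 = -82087*518*√5/795 = -42521066*√5/795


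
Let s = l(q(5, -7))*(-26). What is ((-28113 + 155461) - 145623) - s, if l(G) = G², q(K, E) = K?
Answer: -17625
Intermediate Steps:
s = -650 (s = 5²*(-26) = 25*(-26) = -650)
((-28113 + 155461) - 145623) - s = ((-28113 + 155461) - 145623) - 1*(-650) = (127348 - 145623) + 650 = -18275 + 650 = -17625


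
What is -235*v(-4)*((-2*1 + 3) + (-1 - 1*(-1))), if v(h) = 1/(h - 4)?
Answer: 235/8 ≈ 29.375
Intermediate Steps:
v(h) = 1/(-4 + h)
-235*v(-4)*((-2*1 + 3) + (-1 - 1*(-1))) = -235*((-2*1 + 3) + (-1 - 1*(-1)))/(-4 - 4) = -235*((-2 + 3) + (-1 + 1))/(-8) = -(-235)*(1 + 0)/8 = -(-235)/8 = -235*(-1/8) = 235/8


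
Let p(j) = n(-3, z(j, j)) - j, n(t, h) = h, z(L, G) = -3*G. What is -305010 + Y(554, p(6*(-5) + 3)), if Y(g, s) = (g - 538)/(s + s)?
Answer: -8235268/27 ≈ -3.0501e+5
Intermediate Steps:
p(j) = -4*j (p(j) = -3*j - j = -4*j)
Y(g, s) = (-538 + g)/(2*s) (Y(g, s) = (-538 + g)/((2*s)) = (-538 + g)*(1/(2*s)) = (-538 + g)/(2*s))
-305010 + Y(554, p(6*(-5) + 3)) = -305010 + (-538 + 554)/(2*((-4*(6*(-5) + 3)))) = -305010 + (½)*16/(-4*(-30 + 3)) = -305010 + (½)*16/(-4*(-27)) = -305010 + (½)*16/108 = -305010 + (½)*(1/108)*16 = -305010 + 2/27 = -8235268/27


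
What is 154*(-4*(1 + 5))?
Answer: -3696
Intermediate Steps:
154*(-4*(1 + 5)) = 154*(-4*6) = 154*(-24) = -3696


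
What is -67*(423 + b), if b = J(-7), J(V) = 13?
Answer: -29212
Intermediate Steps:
b = 13
-67*(423 + b) = -67*(423 + 13) = -67*436 = -29212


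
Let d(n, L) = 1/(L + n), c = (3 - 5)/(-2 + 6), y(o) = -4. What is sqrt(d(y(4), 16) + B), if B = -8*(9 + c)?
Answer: I*sqrt(2445)/6 ≈ 8.2411*I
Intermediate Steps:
c = -1/2 (c = -2/4 = -2*1/4 = -1/2 ≈ -0.50000)
B = -68 (B = -8*(9 - 1/2) = -8*17/2 = -68)
sqrt(d(y(4), 16) + B) = sqrt(1/(16 - 4) - 68) = sqrt(1/12 - 68) = sqrt(-815/12) = I*sqrt(2445)/6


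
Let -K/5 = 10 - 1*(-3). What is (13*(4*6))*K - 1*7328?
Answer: -27608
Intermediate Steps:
K = -65 (K = -5*(10 - 1*(-3)) = -5*(10 + 3) = -5*13 = -65)
(13*(4*6))*K - 1*7328 = (13*(4*6))*(-65) - 1*7328 = (13*24)*(-65) - 7328 = 312*(-65) - 7328 = -20280 - 7328 = -27608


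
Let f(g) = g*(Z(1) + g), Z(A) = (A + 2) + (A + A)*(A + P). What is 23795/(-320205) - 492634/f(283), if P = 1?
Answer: -15969672562/2627922435 ≈ -6.0769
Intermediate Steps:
Z(A) = 2 + A + 2*A*(1 + A) (Z(A) = (A + 2) + (A + A)*(A + 1) = (2 + A) + (2*A)*(1 + A) = (2 + A) + 2*A*(1 + A) = 2 + A + 2*A*(1 + A))
f(g) = g*(7 + g) (f(g) = g*((2 + 2*1² + 3*1) + g) = g*((2 + 2*1 + 3) + g) = g*((2 + 2 + 3) + g) = g*(7 + g))
23795/(-320205) - 492634/f(283) = 23795/(-320205) - 492634*1/(283*(7 + 283)) = 23795*(-1/320205) - 492634/(283*290) = -4759/64041 - 492634/82070 = -4759/64041 - 492634*1/82070 = -4759/64041 - 246317/41035 = -15969672562/2627922435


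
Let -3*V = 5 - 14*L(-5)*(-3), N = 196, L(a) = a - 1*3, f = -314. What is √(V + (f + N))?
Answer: I*√69/3 ≈ 2.7689*I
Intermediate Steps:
L(a) = -3 + a (L(a) = a - 3 = -3 + a)
V = 331/3 (V = -(5 - 14*(-3 - 5)*(-3))/3 = -(5 - (-112)*(-3))/3 = -(5 - 14*24)/3 = -(5 - 336)/3 = -⅓*(-331) = 331/3 ≈ 110.33)
√(V + (f + N)) = √(331/3 + (-314 + 196)) = √(331/3 - 118) = √(-23/3) = I*√69/3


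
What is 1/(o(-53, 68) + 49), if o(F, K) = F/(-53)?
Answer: 1/50 ≈ 0.020000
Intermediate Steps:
o(F, K) = -F/53 (o(F, K) = F*(-1/53) = -F/53)
1/(o(-53, 68) + 49) = 1/(-1/53*(-53) + 49) = 1/(1 + 49) = 1/50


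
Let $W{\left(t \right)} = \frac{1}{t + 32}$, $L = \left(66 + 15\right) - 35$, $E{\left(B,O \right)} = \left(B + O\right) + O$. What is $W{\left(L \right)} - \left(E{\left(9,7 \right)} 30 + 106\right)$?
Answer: $- \frac{62087}{78} \approx -795.99$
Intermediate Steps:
$E{\left(B,O \right)} = B + 2 O$
$L = 46$ ($L = 81 - 35 = 46$)
$W{\left(t \right)} = \frac{1}{32 + t}$
$W{\left(L \right)} - \left(E{\left(9,7 \right)} 30 + 106\right) = \frac{1}{32 + 46} - \left(\left(9 + 2 \cdot 7\right) 30 + 106\right) = \frac{1}{78} - \left(\left(9 + 14\right) 30 + 106\right) = \frac{1}{78} - \left(23 \cdot 30 + 106\right) = \frac{1}{78} - \left(690 + 106\right) = \frac{1}{78} - 796 = - \frac{62087}{78}$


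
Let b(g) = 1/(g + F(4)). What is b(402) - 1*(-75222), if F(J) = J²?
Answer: 31442797/418 ≈ 75222.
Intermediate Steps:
b(g) = 1/(16 + g) (b(g) = 1/(g + 4²) = 1/(g + 16) = 1/(16 + g))
b(402) - 1*(-75222) = 1/(16 + 402) - 1*(-75222) = 1/418 + 75222 = 31442797/418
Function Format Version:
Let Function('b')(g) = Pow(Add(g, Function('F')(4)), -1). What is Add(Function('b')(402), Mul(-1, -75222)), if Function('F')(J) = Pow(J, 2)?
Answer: Rational(31442797, 418) ≈ 75222.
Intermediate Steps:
Function('b')(g) = Pow(Add(16, g), -1) (Function('b')(g) = Pow(Add(g, Pow(4, 2)), -1) = Pow(Add(g, 16), -1) = Pow(Add(16, g), -1))
Add(Function('b')(402), Mul(-1, -75222)) = Add(Pow(Add(16, 402), -1), Mul(-1, -75222)) = Add(Pow(418, -1), 75222) = Add(Rational(1, 418), 75222) = Rational(31442797, 418)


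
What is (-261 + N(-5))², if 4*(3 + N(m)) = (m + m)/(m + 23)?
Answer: 90421081/1296 ≈ 69769.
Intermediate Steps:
N(m) = -3 + m/(2*(23 + m)) (N(m) = -3 + ((m + m)/(m + 23))/4 = -3 + ((2*m)/(23 + m))/4 = -3 + (2*m/(23 + m))/4 = -3 + m/(2*(23 + m)))
(-261 + N(-5))² = (-261 + (-138 - 5*(-5))/(2*(23 - 5)))² = (-261 + (½)*(-138 + 25)/18)² = (-261 + (½)*(1/18)*(-113))² = (-261 - 113/36)² = (-9509/36)² = 90421081/1296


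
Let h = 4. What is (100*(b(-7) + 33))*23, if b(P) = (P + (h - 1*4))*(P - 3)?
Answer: 236900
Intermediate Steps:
b(P) = P*(-3 + P) (b(P) = (P + (4 - 1*4))*(P - 3) = (P + (4 - 4))*(-3 + P) = (P + 0)*(-3 + P) = P*(-3 + P))
(100*(b(-7) + 33))*23 = (100*(-7*(-3 - 7) + 33))*23 = (100*(-7*(-10) + 33))*23 = (100*(70 + 33))*23 = (100*103)*23 = 10300*23 = 236900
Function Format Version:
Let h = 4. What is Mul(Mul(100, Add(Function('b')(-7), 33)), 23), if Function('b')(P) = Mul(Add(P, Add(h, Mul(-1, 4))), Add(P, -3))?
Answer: 236900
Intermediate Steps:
Function('b')(P) = Mul(P, Add(-3, P)) (Function('b')(P) = Mul(Add(P, Add(4, Mul(-1, 4))), Add(P, -3)) = Mul(Add(P, Add(4, -4)), Add(-3, P)) = Mul(Add(P, 0), Add(-3, P)) = Mul(P, Add(-3, P)))
Mul(Mul(100, Add(Function('b')(-7), 33)), 23) = Mul(Mul(100, Add(Mul(-7, Add(-3, -7)), 33)), 23) = Mul(Mul(100, Add(Mul(-7, -10), 33)), 23) = Mul(Mul(100, Add(70, 33)), 23) = Mul(Mul(100, 103), 23) = Mul(10300, 23) = 236900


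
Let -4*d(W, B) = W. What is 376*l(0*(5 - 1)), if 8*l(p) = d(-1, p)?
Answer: 47/4 ≈ 11.750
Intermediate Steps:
d(W, B) = -W/4
l(p) = 1/32 (l(p) = (-¼*(-1))/8 = (⅛)*(¼) = 1/32)
376*l(0*(5 - 1)) = 376*(1/32) = 47/4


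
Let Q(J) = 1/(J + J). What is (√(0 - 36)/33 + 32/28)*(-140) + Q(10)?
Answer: -3199/20 - 280*I/11 ≈ -159.95 - 25.455*I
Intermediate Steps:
Q(J) = 1/(2*J)
(√(0 - 36)/33 + 32/28)*(-140) + Q(10) = (√(0 - 36)/33 + 32/28)*(-140) + (½)/10 = (√(-36)*(1/33) + 32*(1/28))*(-140) + (½)*(⅒) = ((6*I)*(1/33) + 8/7)*(-140) + 1/20 = (2*I/11 + 8/7)*(-140) + 1/20 = (8/7 + 2*I/11)*(-140) + 1/20 = (-160 - 280*I/11) + 1/20 = -3199/20 - 280*I/11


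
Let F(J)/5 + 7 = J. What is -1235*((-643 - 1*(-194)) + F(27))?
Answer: 431015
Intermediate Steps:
F(J) = -35 + 5*J
-1235*((-643 - 1*(-194)) + F(27)) = -1235*((-643 - 1*(-194)) + (-35 + 5*27)) = -1235*((-643 + 194) + (-35 + 135)) = -1235*(-449 + 100) = -1235*(-349) = 431015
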